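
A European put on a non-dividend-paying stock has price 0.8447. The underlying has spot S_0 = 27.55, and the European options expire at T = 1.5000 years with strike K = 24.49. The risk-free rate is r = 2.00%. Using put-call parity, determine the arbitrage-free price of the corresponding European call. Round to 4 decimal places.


Answer: Call price = 4.6285

Derivation:
Put-call parity: C - P = S_0 * exp(-qT) - K * exp(-rT).
S_0 * exp(-qT) = 27.5500 * 1.00000000 = 27.55000000
K * exp(-rT) = 24.4900 * 0.97044553 = 23.76621112
C = P + S*exp(-qT) - K*exp(-rT)
C = 0.8447 + 27.55000000 - 23.76621112 = 4.6285


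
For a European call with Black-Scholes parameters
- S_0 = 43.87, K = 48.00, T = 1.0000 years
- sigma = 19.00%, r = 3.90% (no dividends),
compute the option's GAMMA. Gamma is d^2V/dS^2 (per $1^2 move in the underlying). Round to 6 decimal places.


d1 = -0.1732647144; d2 = -0.3632647144
phi(d1) = 0.3929987437; exp(-qT) = 1.0000000000; exp(-rT) = 0.9617507091
Gamma = exp(-qT) * phi(d1) / (S * sigma * sqrt(T)) = 1.0000000000 * 0.3929987437 / (43.8700 * 0.1900 * 1.0000000000) = 0.047149

Answer: Gamma = 0.047149


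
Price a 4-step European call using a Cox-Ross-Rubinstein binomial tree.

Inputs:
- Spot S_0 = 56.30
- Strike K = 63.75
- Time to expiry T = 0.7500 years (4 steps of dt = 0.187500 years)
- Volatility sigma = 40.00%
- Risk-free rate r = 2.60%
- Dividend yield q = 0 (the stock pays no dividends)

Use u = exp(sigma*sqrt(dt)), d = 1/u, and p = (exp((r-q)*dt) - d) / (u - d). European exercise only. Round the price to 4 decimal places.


Answer: Price = V(0,0) = 5.7886

Derivation:
dt = T/N = 0.187500
u = exp(sigma*sqrt(dt)) = 1.189110; d = 1/u = 0.840965
p = (exp((r-q)*dt) - d) / (u - d) = 0.470844
Discount per step: exp(-r*dt) = 0.995137
Stock lattice S(k, i) with i counting down-moves:
  k=0: S(0,0) = 56.3000
  k=1: S(1,0) = 66.9469; S(1,1) = 47.3463
  k=2: S(2,0) = 79.6072; S(2,1) = 56.3000; S(2,2) = 39.8166
  k=3: S(3,0) = 94.6617; S(3,1) = 66.9469; S(3,2) = 47.3463; S(3,3) = 33.4844
  k=4: S(4,0) = 112.5632; S(4,1) = 79.6072; S(4,2) = 56.3000; S(4,3) = 39.8166; S(4,4) = 28.1592
Terminal payoffs V(N, i) = max(S_T - K, 0):
  V(4,0) = 48.813202; V(4,1) = 15.857212; V(4,2) = 0.000000; V(4,3) = 0.000000; V(4,4) = 0.000000
Backward induction: V(k, i) = exp(-r*dt) * [p * V(k+1, i) + (1-p) * V(k+1, i+1)].
  V(3,0) = exp(-r*dt) * [p*48.813202 + (1-p)*15.857212] = 31.221753
  V(3,1) = exp(-r*dt) * [p*15.857212 + (1-p)*0.000000] = 7.429958
  V(3,2) = exp(-r*dt) * [p*0.000000 + (1-p)*0.000000] = 0.000000
  V(3,3) = exp(-r*dt) * [p*0.000000 + (1-p)*0.000000] = 0.000000
  V(2,0) = exp(-r*dt) * [p*31.221753 + (1-p)*7.429958] = 18.541563
  V(2,1) = exp(-r*dt) * [p*7.429958 + (1-p)*0.000000] = 3.481336
  V(2,2) = exp(-r*dt) * [p*0.000000 + (1-p)*0.000000] = 0.000000
  V(1,0) = exp(-r*dt) * [p*18.541563 + (1-p)*3.481336] = 10.520933
  V(1,1) = exp(-r*dt) * [p*3.481336 + (1-p)*0.000000] = 1.631193
  V(0,0) = exp(-r*dt) * [p*10.520933 + (1-p)*1.631193] = 5.788582


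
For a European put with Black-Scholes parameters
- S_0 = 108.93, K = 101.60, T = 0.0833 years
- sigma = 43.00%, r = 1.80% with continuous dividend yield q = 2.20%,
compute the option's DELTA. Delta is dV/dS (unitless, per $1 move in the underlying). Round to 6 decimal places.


Answer: Delta = -0.266915

Derivation:
d1 = 0.6206802823; d2 = 0.4965748030
phi(d1) = 0.3290450723; exp(-qT) = 0.9981690782; exp(-rT) = 0.9985017235
N(-d1) = 0.2674050027
Delta = -exp(-qT) * N(-d1) = -0.9981690782 * 0.2674050027 = -0.266915


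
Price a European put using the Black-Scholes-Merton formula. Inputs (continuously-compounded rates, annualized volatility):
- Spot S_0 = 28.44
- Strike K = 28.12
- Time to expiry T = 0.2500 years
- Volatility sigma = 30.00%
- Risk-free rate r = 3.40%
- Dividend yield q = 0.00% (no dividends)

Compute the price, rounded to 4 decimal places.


d1 = (ln(S/K) + (r - q + 0.5*sigma^2) * T) / (sigma * sqrt(T)) = 0.20710359
d2 = d1 - sigma * sqrt(T) = 0.05710359
exp(-rT) = 0.99153602; exp(-qT) = 1.00000000
P = K * exp(-rT) * N(-d2) - S_0 * exp(-qT) * N(-d1)
N(-d1) = 0.41796448; N(-d2) = 0.47723134
P = 28.1200 * 0.99153602 * 0.47723134 - 28.4400 * 1.00000000 * 0.41796448 = 1.4193

Answer: Price = 1.4193


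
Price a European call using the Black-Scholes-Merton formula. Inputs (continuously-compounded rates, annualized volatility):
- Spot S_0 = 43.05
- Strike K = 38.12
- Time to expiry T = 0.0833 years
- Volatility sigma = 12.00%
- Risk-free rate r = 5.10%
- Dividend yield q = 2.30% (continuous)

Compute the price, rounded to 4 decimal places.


Answer: Price = 5.0093

Derivation:
d1 = (ln(S/K) + (r - q + 0.5*sigma^2) * T) / (sigma * sqrt(T)) = 3.59632148
d2 = d1 - sigma * sqrt(T) = 3.56168740
exp(-rT) = 0.99576071; exp(-qT) = 0.99808593
C = S_0 * exp(-qT) * N(d1) - K * exp(-rT) * N(d2)
N(d1) = 0.99983863; N(d2) = 0.99981576
C = 43.0500 * 0.99808593 * 0.99983863 - 38.1200 * 0.99576071 * 0.99981576 = 5.0093


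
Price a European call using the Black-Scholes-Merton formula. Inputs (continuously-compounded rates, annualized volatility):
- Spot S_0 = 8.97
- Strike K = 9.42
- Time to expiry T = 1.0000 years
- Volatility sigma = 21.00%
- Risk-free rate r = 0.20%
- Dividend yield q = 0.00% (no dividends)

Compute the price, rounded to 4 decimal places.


Answer: Price = 0.5716

Derivation:
d1 = (ln(S/K) + (r - q + 0.5*sigma^2) * T) / (sigma * sqrt(T)) = -0.11856863
d2 = d1 - sigma * sqrt(T) = -0.32856863
exp(-rT) = 0.99800200; exp(-qT) = 1.00000000
C = S_0 * exp(-qT) * N(d1) - K * exp(-rT) * N(d2)
N(d1) = 0.45280856; N(d2) = 0.37124088
C = 8.9700 * 1.00000000 * 0.45280856 - 9.4200 * 0.99800200 * 0.37124088 = 0.5716


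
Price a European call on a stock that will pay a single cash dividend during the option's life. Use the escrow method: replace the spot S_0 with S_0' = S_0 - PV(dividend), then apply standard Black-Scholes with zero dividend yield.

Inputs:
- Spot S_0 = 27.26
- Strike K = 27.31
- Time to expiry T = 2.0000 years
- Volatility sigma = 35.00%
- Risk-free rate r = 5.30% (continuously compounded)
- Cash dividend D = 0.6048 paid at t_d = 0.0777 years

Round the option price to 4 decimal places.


PV(D) = D * exp(-r * t_d) = 0.6048 * 0.99589037 = 0.60231449
S_0' = S_0 - PV(D) = 27.2600 - 0.60231449 = 26.65768551
d1 = (ln(S_0'/K) + (r + sigma^2/2)*T) / (sigma*sqrt(T)) = 0.41279795
d2 = d1 - sigma*sqrt(T) = -0.08217680
exp(-rT) = 0.89942465
N(d1) = 0.66012267; N(d2) = 0.46725306
C = S_0' * N(d1) - K * exp(-rT) * N(d2) = 26.65768551 * 0.66012267 - 27.3100 * 0.89942465 * 0.46725306 = 6.1201

Answer: Price = 6.1201


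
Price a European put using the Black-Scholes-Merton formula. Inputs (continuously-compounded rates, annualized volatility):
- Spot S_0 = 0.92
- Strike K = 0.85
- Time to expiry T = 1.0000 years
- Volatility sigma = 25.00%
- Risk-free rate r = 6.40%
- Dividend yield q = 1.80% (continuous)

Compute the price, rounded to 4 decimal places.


d1 = (ln(S/K) + (r - q + 0.5*sigma^2) * T) / (sigma * sqrt(T)) = 0.62554928
d2 = d1 - sigma * sqrt(T) = 0.37554928
exp(-rT) = 0.93800500; exp(-qT) = 0.98216103
P = K * exp(-rT) * N(-d2) - S_0 * exp(-qT) * N(-d1)
N(-d1) = 0.26580531; N(-d2) = 0.35362600
P = 0.8500 * 0.93800500 * 0.35362600 - 0.9200 * 0.98216103 * 0.26580531 = 0.0418

Answer: Price = 0.0418


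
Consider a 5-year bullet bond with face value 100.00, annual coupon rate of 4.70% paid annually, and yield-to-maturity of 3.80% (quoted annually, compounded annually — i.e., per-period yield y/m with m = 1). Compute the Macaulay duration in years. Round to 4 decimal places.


Coupon per period c = face * coupon_rate / m = 4.700000
Periods per year m = 1; per-period yield y/m = 0.038000
Number of cashflows N = 5
Cashflows (t years, CF_t, discount factor 1/(1+y/m)^(m*t), PV):
  t = 1.0000: CF_t = 4.700000, DF = 0.963391, PV = 4.527938
  t = 2.0000: CF_t = 4.700000, DF = 0.928122, PV = 4.362176
  t = 3.0000: CF_t = 4.700000, DF = 0.894145, PV = 4.202481
  t = 4.0000: CF_t = 4.700000, DF = 0.861411, PV = 4.048633
  t = 5.0000: CF_t = 104.700000, DF = 0.829876, PV = 86.888023
Price P = sum_t PV_t = 104.029251
Macaulay numerator sum_t t * PV_t:
  t * PV_t at t = 1.0000: 4.527938
  t * PV_t at t = 2.0000: 8.724351
  t * PV_t at t = 3.0000: 12.607444
  t * PV_t at t = 4.0000: 16.194533
  t * PV_t at t = 5.0000: 434.440113
Macaulay duration D = (sum_t t * PV_t) / P = 476.494381 / 104.029251 = 4.580388

Answer: Macaulay duration = 4.5804 years


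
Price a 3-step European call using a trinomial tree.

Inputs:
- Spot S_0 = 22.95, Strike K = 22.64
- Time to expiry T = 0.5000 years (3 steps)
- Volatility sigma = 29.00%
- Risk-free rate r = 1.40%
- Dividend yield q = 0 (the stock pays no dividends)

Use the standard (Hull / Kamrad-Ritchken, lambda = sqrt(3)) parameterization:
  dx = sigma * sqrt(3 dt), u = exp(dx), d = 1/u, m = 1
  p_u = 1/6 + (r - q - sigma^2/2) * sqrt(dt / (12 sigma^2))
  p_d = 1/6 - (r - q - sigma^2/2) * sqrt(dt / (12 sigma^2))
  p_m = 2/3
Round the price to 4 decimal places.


Answer: Price = V(0,0) = 1.9792

Derivation:
dt = T/N = 0.166667; dx = sigma*sqrt(3*dt) = 0.205061
u = exp(dx) = 1.227600; d = 1/u = 0.814598
p_u = 0.155268, p_m = 0.666667, p_d = 0.178066
Discount per step: exp(-r*dt) = 0.997669
Stock lattice S(k, j) with j the centered position index:
  k=0: S(0,+0) = 22.9500
  k=1: S(1,-1) = 18.6950; S(1,+0) = 22.9500; S(1,+1) = 28.1734
  k=2: S(2,-2) = 15.2289; S(2,-1) = 18.6950; S(2,+0) = 22.9500; S(2,+1) = 28.1734; S(2,+2) = 34.5857
  k=3: S(3,-3) = 12.4054; S(3,-2) = 15.2289; S(3,-1) = 18.6950; S(3,+0) = 22.9500; S(3,+1) = 28.1734; S(3,+2) = 34.5857; S(3,+3) = 42.4574
Terminal payoffs V(N, j) = max(S_T - K, 0):
  V(3,-3) = 0.000000; V(3,-2) = 0.000000; V(3,-1) = 0.000000; V(3,+0) = 0.310000; V(3,+1) = 5.533418; V(3,+2) = 11.945685; V(3,+3) = 19.817384
Backward induction: V(k, j) = exp(-r*dt) * [p_u * V(k+1, j+1) + p_m * V(k+1, j) + p_d * V(k+1, j-1)]
  V(2,-2) = exp(-r*dt) * [p_u*0.000000 + p_m*0.000000 + p_d*0.000000] = 0.000000
  V(2,-1) = exp(-r*dt) * [p_u*0.310000 + p_m*0.000000 + p_d*0.000000] = 0.048021
  V(2,+0) = exp(-r*dt) * [p_u*5.533418 + p_m*0.310000 + p_d*0.000000] = 1.063343
  V(2,+1) = exp(-r*dt) * [p_u*11.945685 + p_m*5.533418 + p_d*0.310000] = 5.585875
  V(2,+2) = exp(-r*dt) * [p_u*19.817384 + p_m*11.945685 + p_d*5.533418] = 11.998072
  V(1,-1) = exp(-r*dt) * [p_u*1.063343 + p_m*0.048021 + p_d*0.000000] = 0.196657
  V(1,+0) = exp(-r*dt) * [p_u*5.585875 + p_m*1.063343 + p_d*0.048021] = 1.581058
  V(1,+1) = exp(-r*dt) * [p_u*11.998072 + p_m*5.585875 + p_d*1.063343] = 5.762711
  V(0,+0) = exp(-r*dt) * [p_u*5.762711 + p_m*1.581058 + p_d*0.196657] = 1.979196


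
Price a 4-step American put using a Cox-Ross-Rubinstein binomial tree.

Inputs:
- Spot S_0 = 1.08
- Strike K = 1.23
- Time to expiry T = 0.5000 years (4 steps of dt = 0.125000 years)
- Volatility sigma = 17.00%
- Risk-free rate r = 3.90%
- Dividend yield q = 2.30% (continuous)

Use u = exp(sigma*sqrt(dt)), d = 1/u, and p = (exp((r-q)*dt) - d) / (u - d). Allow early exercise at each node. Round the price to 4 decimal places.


dt = T/N = 0.125000
u = exp(sigma*sqrt(dt)) = 1.061947; d = 1/u = 0.941667
p = (exp((r-q)*dt) - d) / (u - d) = 0.501623
Discount per step: exp(-r*dt) = 0.995137
Stock lattice S(k, i) with i counting down-moves:
  k=0: S(0,0) = 1.0800
  k=1: S(1,0) = 1.1469; S(1,1) = 1.0170
  k=2: S(2,0) = 1.2180; S(2,1) = 1.0800; S(2,2) = 0.9577
  k=3: S(3,0) = 1.2934; S(3,1) = 1.1469; S(3,2) = 1.0170; S(3,3) = 0.9018
  k=4: S(4,0) = 1.3735; S(4,1) = 1.2180; S(4,2) = 1.0800; S(4,3) = 0.9577; S(4,4) = 0.8492
Terminal payoffs V(N, i) = max(K - S_T, 0):
  V(4,0) = 0.000000; V(4,1) = 0.012050; V(4,2) = 0.150000; V(4,3) = 0.272325; V(4,4) = 0.380796
Backward induction: V(k, i) = exp(-r*dt) * [p * V(k+1, i) + (1-p) * V(k+1, i+1)]; then take max(V_cont, immediate exercise) for American.
  V(3,0) = exp(-r*dt) * [p*0.000000 + (1-p)*0.012050] = 0.005976; exercise = 0.000000; V(3,0) = max -> 0.005976
  V(3,1) = exp(-r*dt) * [p*0.012050 + (1-p)*0.150000] = 0.080408; exercise = 0.083097; V(3,1) = max -> 0.083097
  V(3,2) = exp(-r*dt) * [p*0.150000 + (1-p)*0.272325] = 0.209938; exercise = 0.213000; V(3,2) = max -> 0.213000
  V(3,3) = exp(-r*dt) * [p*0.272325 + (1-p)*0.380796] = 0.324797; exercise = 0.328190; V(3,3) = max -> 0.328190
  V(2,0) = exp(-r*dt) * [p*0.005976 + (1-p)*0.083097] = 0.044196; exercise = 0.012050; V(2,0) = max -> 0.044196
  V(2,1) = exp(-r*dt) * [p*0.083097 + (1-p)*0.213000] = 0.147119; exercise = 0.150000; V(2,1) = max -> 0.150000
  V(2,2) = exp(-r*dt) * [p*0.213000 + (1-p)*0.328190] = 0.269093; exercise = 0.272325; V(2,2) = max -> 0.272325
  V(1,0) = exp(-r*dt) * [p*0.044196 + (1-p)*0.150000] = 0.096455; exercise = 0.083097; V(1,0) = max -> 0.096455
  V(1,1) = exp(-r*dt) * [p*0.150000 + (1-p)*0.272325] = 0.209938; exercise = 0.213000; V(1,1) = max -> 0.213000
  V(0,0) = exp(-r*dt) * [p*0.096455 + (1-p)*0.213000] = 0.153787; exercise = 0.150000; V(0,0) = max -> 0.153787

Answer: Price = V(0,0) = 0.1538


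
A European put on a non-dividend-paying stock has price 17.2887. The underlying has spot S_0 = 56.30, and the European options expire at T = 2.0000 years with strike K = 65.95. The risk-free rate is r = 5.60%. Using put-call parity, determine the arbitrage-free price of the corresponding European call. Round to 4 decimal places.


Put-call parity: C - P = S_0 * exp(-qT) - K * exp(-rT).
S_0 * exp(-qT) = 56.3000 * 1.00000000 = 56.30000000
K * exp(-rT) = 65.9500 * 0.89404426 = 58.96221878
C = P + S*exp(-qT) - K*exp(-rT)
C = 17.2887 + 56.30000000 - 58.96221878 = 14.6265

Answer: Call price = 14.6265


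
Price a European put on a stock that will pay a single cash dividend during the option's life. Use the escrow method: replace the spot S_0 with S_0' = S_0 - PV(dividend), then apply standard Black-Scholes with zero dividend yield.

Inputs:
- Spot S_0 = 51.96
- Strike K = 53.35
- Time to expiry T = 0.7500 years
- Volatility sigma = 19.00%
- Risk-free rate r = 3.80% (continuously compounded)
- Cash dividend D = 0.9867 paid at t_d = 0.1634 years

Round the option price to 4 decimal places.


Answer: Price = 3.8249

Derivation:
PV(D) = D * exp(-r * t_d) = 0.9867 * 0.99381004 = 0.98059236
S_0' = S_0 - PV(D) = 51.9600 - 0.98059236 = 50.97940764
d1 = (ln(S_0'/K) + (r + sigma^2/2)*T) / (sigma*sqrt(T)) = -0.02075239
d2 = d1 - sigma*sqrt(T) = -0.18529722
exp(-rT) = 0.97190229
N(-d1) = 0.50827841; N(-d2) = 0.57350204
P = K * exp(-rT) * N(-d2) - S_0' * N(-d1) = 53.3500 * 0.97190229 * 0.57350204 - 50.97940764 * 0.50827841 = 3.8249


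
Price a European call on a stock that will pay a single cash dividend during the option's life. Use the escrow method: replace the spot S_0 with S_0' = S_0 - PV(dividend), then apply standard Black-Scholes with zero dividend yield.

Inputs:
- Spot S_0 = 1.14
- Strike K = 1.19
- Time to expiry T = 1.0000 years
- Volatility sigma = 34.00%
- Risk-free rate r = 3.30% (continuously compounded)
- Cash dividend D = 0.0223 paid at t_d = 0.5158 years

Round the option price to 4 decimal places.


Answer: Price = 0.1371

Derivation:
PV(D) = D * exp(-r * t_d) = 0.0223 * 0.98312265 = 0.02192363
S_0' = S_0 - PV(D) = 1.1400 - 0.02192363 = 1.11807637
d1 = (ln(S_0'/K) + (r + sigma^2/2)*T) / (sigma*sqrt(T)) = 0.08369521
d2 = d1 - sigma*sqrt(T) = -0.25630479
exp(-rT) = 0.96753856
N(d1) = 0.53335062; N(d2) = 0.39885775
C = S_0' * N(d1) - K * exp(-rT) * N(d2) = 1.11807637 * 0.53335062 - 1.1900 * 0.96753856 * 0.39885775 = 0.1371


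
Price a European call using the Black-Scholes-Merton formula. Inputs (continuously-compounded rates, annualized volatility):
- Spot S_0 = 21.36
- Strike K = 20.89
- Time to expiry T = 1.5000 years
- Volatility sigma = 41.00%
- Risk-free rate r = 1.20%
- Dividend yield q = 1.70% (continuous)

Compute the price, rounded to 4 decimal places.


d1 = (ln(S/K) + (r - q + 0.5*sigma^2) * T) / (sigma * sqrt(T)) = 0.28044554
d2 = d1 - sigma * sqrt(T) = -0.22169985
exp(-rT) = 0.98216103; exp(-qT) = 0.97482238
C = S_0 * exp(-qT) * N(d1) - K * exp(-rT) * N(d2)
N(d1) = 0.61043215; N(d2) = 0.41227377
C = 21.3600 * 0.97482238 * 0.61043215 - 20.8900 * 0.98216103 * 0.41227377 = 4.2518

Answer: Price = 4.2518


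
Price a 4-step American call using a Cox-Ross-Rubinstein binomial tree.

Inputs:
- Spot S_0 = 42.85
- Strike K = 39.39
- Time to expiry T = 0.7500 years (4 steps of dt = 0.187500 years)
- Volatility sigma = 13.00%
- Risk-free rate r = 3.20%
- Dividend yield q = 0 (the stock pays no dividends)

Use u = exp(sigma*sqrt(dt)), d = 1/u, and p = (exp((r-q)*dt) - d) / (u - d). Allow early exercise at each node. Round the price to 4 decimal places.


Answer: Price = V(0,0) = 4.8488

Derivation:
dt = T/N = 0.187500
u = exp(sigma*sqrt(dt)) = 1.057906; d = 1/u = 0.945263
p = (exp((r-q)*dt) - d) / (u - d) = 0.539357
Discount per step: exp(-r*dt) = 0.994018
Stock lattice S(k, i) with i counting down-moves:
  k=0: S(0,0) = 42.8500
  k=1: S(1,0) = 45.3313; S(1,1) = 40.5045
  k=2: S(2,0) = 47.9562; S(2,1) = 42.8500; S(2,2) = 38.2875
  k=3: S(3,0) = 50.7332; S(3,1) = 45.3313; S(3,2) = 40.5045; S(3,3) = 36.1917
  k=4: S(4,0) = 53.6710; S(4,1) = 47.9562; S(4,2) = 42.8500; S(4,3) = 38.2875; S(4,4) = 34.2107
Terminal payoffs V(N, i) = max(S_T - K, 0):
  V(4,0) = 14.280969; V(4,1) = 8.566241; V(4,2) = 3.460000; V(4,3) = 0.000000; V(4,4) = 0.000000
Backward induction: V(k, i) = exp(-r*dt) * [p * V(k+1, i) + (1-p) * V(k+1, i+1)]; then take max(V_cont, immediate exercise) for American.
  V(3,0) = exp(-r*dt) * [p*14.280969 + (1-p)*8.566241] = 11.578836; exercise = 11.343204; V(3,0) = max -> 11.578836
  V(3,1) = exp(-r*dt) * [p*8.566241 + (1-p)*3.460000] = 6.176912; exercise = 5.941280; V(3,1) = max -> 6.176912
  V(3,2) = exp(-r*dt) * [p*3.460000 + (1-p)*0.000000] = 1.855011; exercise = 1.114537; V(3,2) = max -> 1.855011
  V(3,3) = exp(-r*dt) * [p*0.000000 + (1-p)*0.000000] = 0.000000; exercise = 0.000000; V(3,3) = max -> 0.000000
  V(2,0) = exp(-r*dt) * [p*11.578836 + (1-p)*6.176912] = 9.036096; exercise = 8.566241; V(2,0) = max -> 9.036096
  V(2,1) = exp(-r*dt) * [p*6.176912 + (1-p)*1.855011] = 4.161016; exercise = 3.460000; V(2,1) = max -> 4.161016
  V(2,2) = exp(-r*dt) * [p*1.855011 + (1-p)*0.000000] = 0.994527; exercise = 0.000000; V(2,2) = max -> 0.994527
  V(1,0) = exp(-r*dt) * [p*9.036096 + (1-p)*4.161016] = 6.749802; exercise = 5.941280; V(1,0) = max -> 6.749802
  V(1,1) = exp(-r*dt) * [p*4.161016 + (1-p)*0.994527] = 2.686228; exercise = 1.114537; V(1,1) = max -> 2.686228
  V(0,0) = exp(-r*dt) * [p*6.749802 + (1-p)*2.686228] = 4.848764; exercise = 3.460000; V(0,0) = max -> 4.848764


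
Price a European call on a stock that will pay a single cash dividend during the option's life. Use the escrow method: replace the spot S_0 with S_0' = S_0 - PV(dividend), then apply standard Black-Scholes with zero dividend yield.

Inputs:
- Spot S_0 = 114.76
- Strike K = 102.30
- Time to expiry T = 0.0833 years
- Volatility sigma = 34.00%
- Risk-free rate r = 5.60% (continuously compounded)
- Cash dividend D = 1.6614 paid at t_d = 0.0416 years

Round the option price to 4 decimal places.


PV(D) = D * exp(-r * t_d) = 1.6614 * 0.99767311 = 1.65753411
S_0' = S_0 - PV(D) = 114.7600 - 1.65753411 = 113.10246589
d1 = (ln(S_0'/K) + (r + sigma^2/2)*T) / (sigma*sqrt(T)) = 1.11957759
d2 = d1 - sigma*sqrt(T) = 1.02144768
exp(-rT) = 0.99534606
N(d1) = 0.86855310; N(d2) = 0.84647881
C = S_0' * N(d1) - K * exp(-rT) * N(d2) = 113.10246589 * 0.86855310 - 102.3000 * 0.99534606 * 0.84647881 = 12.0437

Answer: Price = 12.0437


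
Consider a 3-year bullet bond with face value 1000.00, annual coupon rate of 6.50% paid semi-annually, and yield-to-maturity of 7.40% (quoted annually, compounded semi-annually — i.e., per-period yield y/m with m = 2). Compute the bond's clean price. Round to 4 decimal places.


Answer: Price = 976.1782

Derivation:
Coupon per period c = face * coupon_rate / m = 32.500000
Periods per year m = 2; per-period yield y/m = 0.037000
Number of cashflows N = 6
Cashflows (t years, CF_t, discount factor 1/(1+y/m)^(m*t), PV):
  t = 0.5000: CF_t = 32.500000, DF = 0.964320, PV = 31.340405
  t = 1.0000: CF_t = 32.500000, DF = 0.929913, PV = 30.222184
  t = 1.5000: CF_t = 32.500000, DF = 0.896734, PV = 29.143861
  t = 2.0000: CF_t = 32.500000, DF = 0.864739, PV = 28.104013
  t = 2.5000: CF_t = 32.500000, DF = 0.833885, PV = 27.101266
  t = 3.0000: CF_t = 1032.500000, DF = 0.804132, PV = 830.266513
Price P = sum_t PV_t = 976.178242


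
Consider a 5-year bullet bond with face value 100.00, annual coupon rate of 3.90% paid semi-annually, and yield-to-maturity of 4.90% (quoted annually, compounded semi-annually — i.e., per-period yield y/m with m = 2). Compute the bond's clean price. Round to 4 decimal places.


Coupon per period c = face * coupon_rate / m = 1.950000
Periods per year m = 2; per-period yield y/m = 0.024500
Number of cashflows N = 10
Cashflows (t years, CF_t, discount factor 1/(1+y/m)^(m*t), PV):
  t = 0.5000: CF_t = 1.950000, DF = 0.976086, PV = 1.903367
  t = 1.0000: CF_t = 1.950000, DF = 0.952744, PV = 1.857850
  t = 1.5000: CF_t = 1.950000, DF = 0.929960, PV = 1.813421
  t = 2.0000: CF_t = 1.950000, DF = 0.907721, PV = 1.770055
  t = 2.5000: CF_t = 1.950000, DF = 0.886013, PV = 1.727726
  t = 3.0000: CF_t = 1.950000, DF = 0.864825, PV = 1.686409
  t = 3.5000: CF_t = 1.950000, DF = 0.844143, PV = 1.646080
  t = 4.0000: CF_t = 1.950000, DF = 0.823957, PV = 1.606715
  t = 4.5000: CF_t = 1.950000, DF = 0.804252, PV = 1.568292
  t = 5.0000: CF_t = 101.950000, DF = 0.785019, PV = 80.032725
Price P = sum_t PV_t = 95.612640

Answer: Price = 95.6126


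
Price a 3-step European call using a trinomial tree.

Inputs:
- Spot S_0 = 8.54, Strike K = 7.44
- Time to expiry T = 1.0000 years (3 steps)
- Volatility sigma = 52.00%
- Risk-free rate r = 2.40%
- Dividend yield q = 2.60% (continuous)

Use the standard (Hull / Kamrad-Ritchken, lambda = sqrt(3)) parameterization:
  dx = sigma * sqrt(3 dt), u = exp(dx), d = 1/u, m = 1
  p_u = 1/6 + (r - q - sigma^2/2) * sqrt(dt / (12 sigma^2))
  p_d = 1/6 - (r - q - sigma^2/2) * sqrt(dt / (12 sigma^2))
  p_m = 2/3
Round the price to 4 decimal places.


dt = T/N = 0.333333; dx = sigma*sqrt(3*dt) = 0.520000
u = exp(dx) = 1.682028; d = 1/u = 0.594521
p_u = 0.122692, p_m = 0.666667, p_d = 0.210641
Discount per step: exp(-r*dt) = 0.992032
Stock lattice S(k, j) with j the centered position index:
  k=0: S(0,+0) = 8.5400
  k=1: S(1,-1) = 5.0772; S(1,+0) = 8.5400; S(1,+1) = 14.3645
  k=2: S(2,-2) = 3.0185; S(2,-1) = 5.0772; S(2,+0) = 8.5400; S(2,+1) = 14.3645; S(2,+2) = 24.1615
  k=3: S(3,-3) = 1.7946; S(3,-2) = 3.0185; S(3,-1) = 5.0772; S(3,+0) = 8.5400; S(3,+1) = 14.3645; S(3,+2) = 24.1615; S(3,+3) = 40.6403
Terminal payoffs V(N, j) = max(S_T - K, 0):
  V(3,-3) = 0.000000; V(3,-2) = 0.000000; V(3,-1) = 0.000000; V(3,+0) = 1.100000; V(3,+1) = 6.924516; V(3,+2) = 16.721513; V(3,+3) = 33.200333
Backward induction: V(k, j) = exp(-r*dt) * [p_u * V(k+1, j+1) + p_m * V(k+1, j) + p_d * V(k+1, j-1)]
  V(2,-2) = exp(-r*dt) * [p_u*0.000000 + p_m*0.000000 + p_d*0.000000] = 0.000000
  V(2,-1) = exp(-r*dt) * [p_u*1.100000 + p_m*0.000000 + p_d*0.000000] = 0.133886
  V(2,+0) = exp(-r*dt) * [p_u*6.924516 + p_m*1.100000 + p_d*0.000000] = 1.570305
  V(2,+1) = exp(-r*dt) * [p_u*16.721513 + p_m*6.924516 + p_d*1.100000] = 6.844673
  V(2,+2) = exp(-r*dt) * [p_u*33.200333 + p_m*16.721513 + p_d*6.924516] = 16.546783
  V(1,-1) = exp(-r*dt) * [p_u*1.570305 + p_m*0.133886 + p_d*0.000000] = 0.279675
  V(1,+0) = exp(-r*dt) * [p_u*6.844673 + p_m*1.570305 + p_d*0.133886] = 1.899603
  V(1,+1) = exp(-r*dt) * [p_u*16.546783 + p_m*6.844673 + p_d*1.570305] = 6.868878
  V(0,+0) = exp(-r*dt) * [p_u*6.868878 + p_m*1.899603 + p_d*0.279675] = 2.150796

Answer: Price = V(0,0) = 2.1508


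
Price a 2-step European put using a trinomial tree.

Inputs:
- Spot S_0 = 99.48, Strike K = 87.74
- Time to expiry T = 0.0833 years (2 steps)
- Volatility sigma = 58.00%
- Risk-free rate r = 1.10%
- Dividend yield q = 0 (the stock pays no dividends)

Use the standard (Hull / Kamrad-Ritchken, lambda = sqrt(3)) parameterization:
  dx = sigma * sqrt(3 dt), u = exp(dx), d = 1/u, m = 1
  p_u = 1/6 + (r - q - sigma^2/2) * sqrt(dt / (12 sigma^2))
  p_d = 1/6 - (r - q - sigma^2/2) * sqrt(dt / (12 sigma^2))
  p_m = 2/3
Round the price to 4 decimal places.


dt = T/N = 0.041650; dx = sigma*sqrt(3*dt) = 0.205020
u = exp(dx) = 1.227550; d = 1/u = 0.814631
p_u = 0.150699, p_m = 0.666667, p_d = 0.182634
Discount per step: exp(-r*dt) = 0.999542
Stock lattice S(k, j) with j the centered position index:
  k=0: S(0,+0) = 99.4800
  k=1: S(1,-1) = 81.0395; S(1,+0) = 99.4800; S(1,+1) = 122.1166
  k=2: S(2,-2) = 66.0173; S(2,-1) = 81.0395; S(2,+0) = 99.4800; S(2,+1) = 122.1166; S(2,+2) = 149.9042
Terminal payoffs V(N, j) = max(K - S_T, 0):
  V(2,-2) = 21.722707; V(2,-1) = 6.700502; V(2,+0) = 0.000000; V(2,+1) = 0.000000; V(2,+2) = 0.000000
Backward induction: V(k, j) = exp(-r*dt) * [p_u * V(k+1, j+1) + p_m * V(k+1, j) + p_d * V(k+1, j-1)]
  V(1,-1) = exp(-r*dt) * [p_u*0.000000 + p_m*6.700502 + p_d*21.722707] = 8.430450
  V(1,+0) = exp(-r*dt) * [p_u*0.000000 + p_m*0.000000 + p_d*6.700502] = 1.223181
  V(1,+1) = exp(-r*dt) * [p_u*0.000000 + p_m*0.000000 + p_d*0.000000] = 0.000000
  V(0,+0) = exp(-r*dt) * [p_u*0.000000 + p_m*1.223181 + p_d*8.430450] = 2.354065

Answer: Price = V(0,0) = 2.3541


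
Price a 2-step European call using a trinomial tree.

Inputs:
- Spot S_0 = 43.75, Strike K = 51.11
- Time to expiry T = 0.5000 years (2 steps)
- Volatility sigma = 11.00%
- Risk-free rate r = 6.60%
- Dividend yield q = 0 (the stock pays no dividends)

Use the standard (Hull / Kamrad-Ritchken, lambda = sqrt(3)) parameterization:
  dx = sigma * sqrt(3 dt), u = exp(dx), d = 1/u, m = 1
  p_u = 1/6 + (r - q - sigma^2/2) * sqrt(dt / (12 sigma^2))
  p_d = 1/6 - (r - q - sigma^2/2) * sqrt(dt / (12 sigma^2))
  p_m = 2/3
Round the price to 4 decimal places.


Answer: Price = V(0,0) = 0.1061

Derivation:
dt = T/N = 0.250000; dx = sigma*sqrt(3*dt) = 0.095263
u = exp(dx) = 1.099948; d = 1/u = 0.909134
p_u = 0.245331, p_m = 0.666667, p_d = 0.088003
Discount per step: exp(-r*dt) = 0.983635
Stock lattice S(k, j) with j the centered position index:
  k=0: S(0,+0) = 43.7500
  k=1: S(1,-1) = 39.7746; S(1,+0) = 43.7500; S(1,+1) = 48.1227
  k=2: S(2,-2) = 36.1605; S(2,-1) = 39.7746; S(2,+0) = 43.7500; S(2,+1) = 48.1227; S(2,+2) = 52.9325
Terminal payoffs V(N, j) = max(S_T - K, 0):
  V(2,-2) = 0.000000; V(2,-1) = 0.000000; V(2,+0) = 0.000000; V(2,+1) = 0.000000; V(2,+2) = 1.822483
Backward induction: V(k, j) = exp(-r*dt) * [p_u * V(k+1, j+1) + p_m * V(k+1, j) + p_d * V(k+1, j-1)]
  V(1,-1) = exp(-r*dt) * [p_u*0.000000 + p_m*0.000000 + p_d*0.000000] = 0.000000
  V(1,+0) = exp(-r*dt) * [p_u*0.000000 + p_m*0.000000 + p_d*0.000000] = 0.000000
  V(1,+1) = exp(-r*dt) * [p_u*1.822483 + p_m*0.000000 + p_d*0.000000] = 0.439794
  V(0,+0) = exp(-r*dt) * [p_u*0.439794 + p_m*0.000000 + p_d*0.000000] = 0.106129


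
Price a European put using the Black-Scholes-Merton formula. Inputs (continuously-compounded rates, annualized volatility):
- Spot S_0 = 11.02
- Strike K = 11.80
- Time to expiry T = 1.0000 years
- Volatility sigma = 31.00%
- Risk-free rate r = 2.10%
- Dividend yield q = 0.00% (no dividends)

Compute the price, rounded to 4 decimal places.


d1 = (ln(S/K) + (r - q + 0.5*sigma^2) * T) / (sigma * sqrt(T)) = 0.00213636
d2 = d1 - sigma * sqrt(T) = -0.30786364
exp(-rT) = 0.97921896; exp(-qT) = 1.00000000
P = K * exp(-rT) * N(-d2) - S_0 * exp(-qT) * N(-d1)
N(-d1) = 0.49914772; N(-d2) = 0.62090695
P = 11.8000 * 0.97921896 * 0.62090695 - 11.0200 * 1.00000000 * 0.49914772 = 1.6738

Answer: Price = 1.6738


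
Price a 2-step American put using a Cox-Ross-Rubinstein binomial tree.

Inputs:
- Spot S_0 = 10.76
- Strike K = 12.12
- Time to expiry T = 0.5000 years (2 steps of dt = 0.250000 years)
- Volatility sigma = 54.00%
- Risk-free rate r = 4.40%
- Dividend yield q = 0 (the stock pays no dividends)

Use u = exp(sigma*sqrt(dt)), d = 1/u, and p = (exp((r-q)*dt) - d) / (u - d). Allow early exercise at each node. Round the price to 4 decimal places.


Answer: Price = V(0,0) = 2.4424

Derivation:
dt = T/N = 0.250000
u = exp(sigma*sqrt(dt)) = 1.309964; d = 1/u = 0.763379
p = (exp((r-q)*dt) - d) / (u - d) = 0.453143
Discount per step: exp(-r*dt) = 0.989060
Stock lattice S(k, i) with i counting down-moves:
  k=0: S(0,0) = 10.7600
  k=1: S(1,0) = 14.0952; S(1,1) = 8.2140
  k=2: S(2,0) = 18.4642; S(2,1) = 10.7600; S(2,2) = 6.2704
Terminal payoffs V(N, i) = max(K - S_T, 0):
  V(2,0) = 0.000000; V(2,1) = 1.360000; V(2,2) = 5.849629
Backward induction: V(k, i) = exp(-r*dt) * [p * V(k+1, i) + (1-p) * V(k+1, i+1)]; then take max(V_cont, immediate exercise) for American.
  V(1,0) = exp(-r*dt) * [p*0.000000 + (1-p)*1.360000] = 0.735589; exercise = 0.000000; V(1,0) = max -> 0.735589
  V(1,1) = exp(-r*dt) * [p*1.360000 + (1-p)*5.849629] = 3.773447; exercise = 3.906037; V(1,1) = max -> 3.906037
  V(0,0) = exp(-r*dt) * [p*0.735589 + (1-p)*3.906037] = 2.442356; exercise = 1.360000; V(0,0) = max -> 2.442356


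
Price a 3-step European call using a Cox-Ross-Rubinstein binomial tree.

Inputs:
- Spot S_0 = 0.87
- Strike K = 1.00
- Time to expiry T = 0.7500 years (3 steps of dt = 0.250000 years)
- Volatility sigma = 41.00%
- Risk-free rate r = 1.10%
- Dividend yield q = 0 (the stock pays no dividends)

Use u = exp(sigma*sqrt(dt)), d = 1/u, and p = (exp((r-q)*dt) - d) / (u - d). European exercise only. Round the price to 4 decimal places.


Answer: Price = V(0,0) = 0.0800

Derivation:
dt = T/N = 0.250000
u = exp(sigma*sqrt(dt)) = 1.227525; d = 1/u = 0.814647
p = (exp((r-q)*dt) - d) / (u - d) = 0.455598
Discount per step: exp(-r*dt) = 0.997254
Stock lattice S(k, i) with i counting down-moves:
  k=0: S(0,0) = 0.8700
  k=1: S(1,0) = 1.0679; S(1,1) = 0.7087
  k=2: S(2,0) = 1.3109; S(2,1) = 0.8700; S(2,2) = 0.5774
  k=3: S(3,0) = 1.6092; S(3,1) = 1.0679; S(3,2) = 0.7087; S(3,3) = 0.4704
Terminal payoffs V(N, i) = max(S_T - K, 0):
  V(3,0) = 0.609201; V(3,1) = 0.067947; V(3,2) = 0.000000; V(3,3) = 0.000000
Backward induction: V(k, i) = exp(-r*dt) * [p * V(k+1, i) + (1-p) * V(k+1, i+1)].
  V(2,0) = exp(-r*dt) * [p*0.609201 + (1-p)*0.067947] = 0.313678
  V(2,1) = exp(-r*dt) * [p*0.067947 + (1-p)*0.000000] = 0.030871
  V(2,2) = exp(-r*dt) * [p*0.000000 + (1-p)*0.000000] = 0.000000
  V(1,0) = exp(-r*dt) * [p*0.313678 + (1-p)*0.030871] = 0.159279
  V(1,1) = exp(-r*dt) * [p*0.030871 + (1-p)*0.000000] = 0.014026
  V(0,0) = exp(-r*dt) * [p*0.159279 + (1-p)*0.014026] = 0.079983


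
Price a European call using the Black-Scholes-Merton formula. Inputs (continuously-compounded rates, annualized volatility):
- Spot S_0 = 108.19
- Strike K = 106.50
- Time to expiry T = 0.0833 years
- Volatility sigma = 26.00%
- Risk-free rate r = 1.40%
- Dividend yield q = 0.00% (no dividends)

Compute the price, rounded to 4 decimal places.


d1 = (ln(S/K) + (r - q + 0.5*sigma^2) * T) / (sigma * sqrt(T)) = 0.26286725
d2 = d1 - sigma * sqrt(T) = 0.18782672
exp(-rT) = 0.99883448; exp(-qT) = 1.00000000
C = S_0 * exp(-qT) * N(d1) - K * exp(-rT) * N(d2)
N(d1) = 0.60367355; N(d2) = 0.57449376
C = 108.1900 * 1.00000000 * 0.60367355 - 106.5000 * 0.99883448 * 0.57449376 = 4.1992

Answer: Price = 4.1992


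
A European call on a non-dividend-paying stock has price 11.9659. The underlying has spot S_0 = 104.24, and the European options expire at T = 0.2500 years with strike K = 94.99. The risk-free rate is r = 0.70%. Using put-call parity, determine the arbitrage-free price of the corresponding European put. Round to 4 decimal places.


Answer: Put price = 2.5498

Derivation:
Put-call parity: C - P = S_0 * exp(-qT) - K * exp(-rT).
S_0 * exp(-qT) = 104.2400 * 1.00000000 = 104.24000000
K * exp(-rT) = 94.9900 * 0.99825153 = 94.82391287
P = C - S*exp(-qT) + K*exp(-rT)
P = 11.9659 - 104.24000000 + 94.82391287 = 2.5498


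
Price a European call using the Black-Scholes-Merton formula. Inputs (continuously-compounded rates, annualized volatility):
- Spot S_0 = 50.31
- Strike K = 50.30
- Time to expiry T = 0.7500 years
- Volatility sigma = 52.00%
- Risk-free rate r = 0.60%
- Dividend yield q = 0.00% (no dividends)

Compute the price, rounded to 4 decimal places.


Answer: Price = 9.0601

Derivation:
d1 = (ln(S/K) + (r - q + 0.5*sigma^2) * T) / (sigma * sqrt(T)) = 0.23560063
d2 = d1 - sigma * sqrt(T) = -0.21473258
exp(-rT) = 0.99551011; exp(-qT) = 1.00000000
C = S_0 * exp(-qT) * N(d1) - K * exp(-rT) * N(d2)
N(d1) = 0.59312871; N(d2) = 0.41498791
C = 50.3100 * 1.00000000 * 0.59312871 - 50.3000 * 0.99551011 * 0.41498791 = 9.0601


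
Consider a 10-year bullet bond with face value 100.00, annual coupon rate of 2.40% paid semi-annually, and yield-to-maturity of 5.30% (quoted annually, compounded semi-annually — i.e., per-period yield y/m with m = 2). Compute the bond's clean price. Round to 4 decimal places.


Answer: Price = 77.7127

Derivation:
Coupon per period c = face * coupon_rate / m = 1.200000
Periods per year m = 2; per-period yield y/m = 0.026500
Number of cashflows N = 20
Cashflows (t years, CF_t, discount factor 1/(1+y/m)^(m*t), PV):
  t = 0.5000: CF_t = 1.200000, DF = 0.974184, PV = 1.169021
  t = 1.0000: CF_t = 1.200000, DF = 0.949035, PV = 1.138842
  t = 1.5000: CF_t = 1.200000, DF = 0.924535, PV = 1.109441
  t = 2.0000: CF_t = 1.200000, DF = 0.900667, PV = 1.080800
  t = 2.5000: CF_t = 1.200000, DF = 0.877415, PV = 1.052898
  t = 3.0000: CF_t = 1.200000, DF = 0.854764, PV = 1.025717
  t = 3.5000: CF_t = 1.200000, DF = 0.832698, PV = 0.999237
  t = 4.0000: CF_t = 1.200000, DF = 0.811201, PV = 0.973441
  t = 4.5000: CF_t = 1.200000, DF = 0.790259, PV = 0.948311
  t = 5.0000: CF_t = 1.200000, DF = 0.769858, PV = 0.923829
  t = 5.5000: CF_t = 1.200000, DF = 0.749983, PV = 0.899980
  t = 6.0000: CF_t = 1.200000, DF = 0.730622, PV = 0.876746
  t = 6.5000: CF_t = 1.200000, DF = 0.711760, PV = 0.854112
  t = 7.0000: CF_t = 1.200000, DF = 0.693385, PV = 0.832062
  t = 7.5000: CF_t = 1.200000, DF = 0.675485, PV = 0.810582
  t = 8.0000: CF_t = 1.200000, DF = 0.658047, PV = 0.789656
  t = 8.5000: CF_t = 1.200000, DF = 0.641059, PV = 0.769270
  t = 9.0000: CF_t = 1.200000, DF = 0.624509, PV = 0.749411
  t = 9.5000: CF_t = 1.200000, DF = 0.608387, PV = 0.730064
  t = 10.0000: CF_t = 101.200000, DF = 0.592681, PV = 59.979306
Price P = sum_t PV_t = 77.712728


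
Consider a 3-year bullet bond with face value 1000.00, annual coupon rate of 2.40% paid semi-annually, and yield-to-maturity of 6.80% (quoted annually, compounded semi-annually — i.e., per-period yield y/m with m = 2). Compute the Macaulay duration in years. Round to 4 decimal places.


Coupon per period c = face * coupon_rate / m = 12.000000
Periods per year m = 2; per-period yield y/m = 0.034000
Number of cashflows N = 6
Cashflows (t years, CF_t, discount factor 1/(1+y/m)^(m*t), PV):
  t = 0.5000: CF_t = 12.000000, DF = 0.967118, PV = 11.605416
  t = 1.0000: CF_t = 12.000000, DF = 0.935317, PV = 11.223806
  t = 1.5000: CF_t = 12.000000, DF = 0.904562, PV = 10.854745
  t = 2.0000: CF_t = 12.000000, DF = 0.874818, PV = 10.497819
  t = 2.5000: CF_t = 12.000000, DF = 0.846052, PV = 10.152630
  t = 3.0000: CF_t = 1012.000000, DF = 0.818233, PV = 828.051370
Price P = sum_t PV_t = 882.385786
Macaulay numerator sum_t t * PV_t:
  t * PV_t at t = 0.5000: 5.802708
  t * PV_t at t = 1.0000: 11.223806
  t * PV_t at t = 1.5000: 16.282118
  t * PV_t at t = 2.0000: 20.995639
  t * PV_t at t = 2.5000: 25.381575
  t * PV_t at t = 3.0000: 2484.154110
Macaulay duration D = (sum_t t * PV_t) / P = 2563.839955 / 882.385786 = 2.905577

Answer: Macaulay duration = 2.9056 years


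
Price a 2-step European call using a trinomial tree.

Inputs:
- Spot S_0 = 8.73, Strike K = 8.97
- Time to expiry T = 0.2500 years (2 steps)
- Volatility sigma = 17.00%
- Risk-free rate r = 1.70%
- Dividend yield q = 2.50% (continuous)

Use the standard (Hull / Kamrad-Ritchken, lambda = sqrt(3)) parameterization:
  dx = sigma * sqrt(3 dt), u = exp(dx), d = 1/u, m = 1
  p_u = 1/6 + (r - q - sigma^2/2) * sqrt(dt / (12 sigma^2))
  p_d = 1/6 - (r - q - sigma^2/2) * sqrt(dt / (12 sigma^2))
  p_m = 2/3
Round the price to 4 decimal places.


Answer: Price = V(0,0) = 0.1876

Derivation:
dt = T/N = 0.125000; dx = sigma*sqrt(3*dt) = 0.104103
u = exp(dx) = 1.109715; d = 1/u = 0.901132
p_u = 0.153188, p_m = 0.666667, p_d = 0.180145
Discount per step: exp(-r*dt) = 0.997877
Stock lattice S(k, j) with j the centered position index:
  k=0: S(0,+0) = 8.7300
  k=1: S(1,-1) = 7.8669; S(1,+0) = 8.7300; S(1,+1) = 9.6878
  k=2: S(2,-2) = 7.0891; S(2,-1) = 7.8669; S(2,+0) = 8.7300; S(2,+1) = 9.6878; S(2,+2) = 10.7507
Terminal payoffs V(N, j) = max(S_T - K, 0):
  V(2,-2) = 0.000000; V(2,-1) = 0.000000; V(2,+0) = 0.000000; V(2,+1) = 0.717813; V(2,+2) = 1.780712
Backward induction: V(k, j) = exp(-r*dt) * [p_u * V(k+1, j+1) + p_m * V(k+1, j) + p_d * V(k+1, j-1)]
  V(1,-1) = exp(-r*dt) * [p_u*0.000000 + p_m*0.000000 + p_d*0.000000] = 0.000000
  V(1,+0) = exp(-r*dt) * [p_u*0.717813 + p_m*0.000000 + p_d*0.000000] = 0.109727
  V(1,+1) = exp(-r*dt) * [p_u*1.780712 + p_m*0.717813 + p_d*0.000000] = 0.749732
  V(0,+0) = exp(-r*dt) * [p_u*0.749732 + p_m*0.109727 + p_d*0.000000] = 0.187603


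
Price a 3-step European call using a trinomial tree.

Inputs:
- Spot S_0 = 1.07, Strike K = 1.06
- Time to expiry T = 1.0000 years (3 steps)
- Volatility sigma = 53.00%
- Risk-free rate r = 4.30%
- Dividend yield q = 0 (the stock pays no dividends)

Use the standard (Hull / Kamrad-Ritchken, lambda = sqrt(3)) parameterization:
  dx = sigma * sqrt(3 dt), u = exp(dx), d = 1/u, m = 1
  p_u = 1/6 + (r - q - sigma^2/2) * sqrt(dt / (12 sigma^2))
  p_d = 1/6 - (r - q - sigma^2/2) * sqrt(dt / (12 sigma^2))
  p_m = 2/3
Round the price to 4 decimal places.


Answer: Price = V(0,0) = 0.2255

Derivation:
dt = T/N = 0.333333; dx = sigma*sqrt(3*dt) = 0.530000
u = exp(dx) = 1.698932; d = 1/u = 0.588605
p_u = 0.136022, p_m = 0.666667, p_d = 0.197311
Discount per step: exp(-r*dt) = 0.985769
Stock lattice S(k, j) with j the centered position index:
  k=0: S(0,+0) = 1.0700
  k=1: S(1,-1) = 0.6298; S(1,+0) = 1.0700; S(1,+1) = 1.8179
  k=2: S(2,-2) = 0.3707; S(2,-1) = 0.6298; S(2,+0) = 1.0700; S(2,+1) = 1.8179; S(2,+2) = 3.0884
  k=3: S(3,-3) = 0.2182; S(3,-2) = 0.3707; S(3,-1) = 0.6298; S(3,+0) = 1.0700; S(3,+1) = 1.8179; S(3,+2) = 3.0884; S(3,+3) = 5.2470
Terminal payoffs V(N, j) = max(S_T - K, 0):
  V(3,-3) = 0.000000; V(3,-2) = 0.000000; V(3,-1) = 0.000000; V(3,+0) = 0.010000; V(3,+1) = 0.757858; V(3,+2) = 2.028417; V(3,+3) = 4.187011
Backward induction: V(k, j) = exp(-r*dt) * [p_u * V(k+1, j+1) + p_m * V(k+1, j) + p_d * V(k+1, j-1)]
  V(2,-2) = exp(-r*dt) * [p_u*0.000000 + p_m*0.000000 + p_d*0.000000] = 0.000000
  V(2,-1) = exp(-r*dt) * [p_u*0.010000 + p_m*0.000000 + p_d*0.000000] = 0.001341
  V(2,+0) = exp(-r*dt) * [p_u*0.757858 + p_m*0.010000 + p_d*0.000000] = 0.108190
  V(2,+1) = exp(-r*dt) * [p_u*2.028417 + p_m*0.757858 + p_d*0.010000] = 0.771976
  V(2,+2) = exp(-r*dt) * [p_u*4.187011 + p_m*2.028417 + p_d*0.757858] = 2.041860
  V(1,-1) = exp(-r*dt) * [p_u*0.108190 + p_m*0.001341 + p_d*0.000000] = 0.015388
  V(1,+0) = exp(-r*dt) * [p_u*0.771976 + p_m*0.108190 + p_d*0.001341] = 0.174872
  V(1,+1) = exp(-r*dt) * [p_u*2.041860 + p_m*0.771976 + p_d*0.108190] = 0.802155
  V(0,+0) = exp(-r*dt) * [p_u*0.802155 + p_m*0.174872 + p_d*0.015388] = 0.225474


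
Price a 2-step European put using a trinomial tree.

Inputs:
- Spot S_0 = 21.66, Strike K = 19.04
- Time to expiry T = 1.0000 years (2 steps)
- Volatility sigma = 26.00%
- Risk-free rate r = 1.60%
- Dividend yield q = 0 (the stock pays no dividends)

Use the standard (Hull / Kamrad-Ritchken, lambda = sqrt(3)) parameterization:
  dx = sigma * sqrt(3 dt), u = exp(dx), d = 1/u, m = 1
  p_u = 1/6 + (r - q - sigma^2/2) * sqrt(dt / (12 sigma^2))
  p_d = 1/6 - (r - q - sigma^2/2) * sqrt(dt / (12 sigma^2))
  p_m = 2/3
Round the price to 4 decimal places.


dt = T/N = 0.500000; dx = sigma*sqrt(3*dt) = 0.318434
u = exp(dx) = 1.374972; d = 1/u = 0.727287
p_u = 0.152692, p_m = 0.666667, p_d = 0.180641
Discount per step: exp(-r*dt) = 0.992032
Stock lattice S(k, j) with j the centered position index:
  k=0: S(0,+0) = 21.6600
  k=1: S(1,-1) = 15.7530; S(1,+0) = 21.6600; S(1,+1) = 29.7819
  k=2: S(2,-2) = 11.4570; S(2,-1) = 15.7530; S(2,+0) = 21.6600; S(2,+1) = 29.7819; S(2,+2) = 40.9493
Terminal payoffs V(N, j) = max(K - S_T, 0):
  V(2,-2) = 7.583011; V(2,-1) = 3.286957; V(2,+0) = 0.000000; V(2,+1) = 0.000000; V(2,+2) = 0.000000
Backward induction: V(k, j) = exp(-r*dt) * [p_u * V(k+1, j+1) + p_m * V(k+1, j) + p_d * V(k+1, j-1)]
  V(1,-1) = exp(-r*dt) * [p_u*0.000000 + p_m*3.286957 + p_d*7.583011] = 3.532734
  V(1,+0) = exp(-r*dt) * [p_u*0.000000 + p_m*0.000000 + p_d*3.286957] = 0.589029
  V(1,+1) = exp(-r*dt) * [p_u*0.000000 + p_m*0.000000 + p_d*0.000000] = 0.000000
  V(0,+0) = exp(-r*dt) * [p_u*0.000000 + p_m*0.589029 + p_d*3.532734] = 1.022630

Answer: Price = V(0,0) = 1.0226
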